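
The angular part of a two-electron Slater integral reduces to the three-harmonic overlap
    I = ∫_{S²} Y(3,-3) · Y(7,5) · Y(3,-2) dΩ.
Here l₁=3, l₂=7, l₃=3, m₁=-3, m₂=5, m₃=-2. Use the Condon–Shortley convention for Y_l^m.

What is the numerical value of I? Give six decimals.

l₃=3 ∉ [4,10] — triangle fails ⇒ I = 0

0.000000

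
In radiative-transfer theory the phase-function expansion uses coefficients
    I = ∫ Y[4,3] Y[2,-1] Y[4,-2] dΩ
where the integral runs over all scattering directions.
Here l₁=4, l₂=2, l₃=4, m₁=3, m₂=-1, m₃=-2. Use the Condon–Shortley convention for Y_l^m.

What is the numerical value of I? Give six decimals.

Checks pass: Σm=0; 10 even; l₃=4∈[2,6].
(2·4+1)(2·2+1)(2·4+1) = 405
Δ: 2! 6! 2! / 11! → 1/13860
sum: t=0:+1/192 t=1:−1/36 t=2:+1/192 = -5/288
3j²(4 2 4; 0 0 0) = Δ·Π!·Σ² = 20/693  (sign -1)
sum: t=0:+1/240 t=1:−1/1440 = 1/288
3j²(4 2 4; 3 -1 -2) = Δ·Π!·Σ² = 5/132  (sign +1)
combine: 4πI² = 405·20/693·5/132 = 375/847
take √, sign -1: I = -0.18770204

-0.187702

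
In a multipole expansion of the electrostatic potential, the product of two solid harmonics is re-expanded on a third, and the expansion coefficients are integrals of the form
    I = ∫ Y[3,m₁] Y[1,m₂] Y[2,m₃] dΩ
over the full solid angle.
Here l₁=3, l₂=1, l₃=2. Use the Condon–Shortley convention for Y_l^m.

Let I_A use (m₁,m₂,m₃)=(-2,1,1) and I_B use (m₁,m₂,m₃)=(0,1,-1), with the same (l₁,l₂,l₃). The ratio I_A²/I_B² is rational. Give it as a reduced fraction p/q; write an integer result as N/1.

10/3

Same 3,1,2: normalisation and zero-m 3j drop out of the ratio.
A: Δ: 2! 4! 0! / 7! → 1/105; sum: t=2:+1/12 = 1/12; 3j²(3 1 2; -2 1 1) = Δ·Π!·Σ² = 2/21  (sign -1)
B: Δ: 2! 4! 0! / 7! → 1/105; sum: t=2:+1/12 = 1/12; 3j²(3 1 2; 0 1 -1) = Δ·Π!·Σ² = 1/35  (sign -1)
I_A²/I_B² = (2/21)/(1/35) = 10/3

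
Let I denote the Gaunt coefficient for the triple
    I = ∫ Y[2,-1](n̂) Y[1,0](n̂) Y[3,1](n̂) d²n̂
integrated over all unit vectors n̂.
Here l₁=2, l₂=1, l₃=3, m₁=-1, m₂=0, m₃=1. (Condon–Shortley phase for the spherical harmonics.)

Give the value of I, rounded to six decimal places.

-0.233597

Rules hold: Σm=0, L=6 even, 1≤3≤3.
N = 5·3·7 = 105
Δ = 0!·4!·2!/7! = 1/105
Racah Σ t=0..0: t=0:+1/4 = 1/4
⇒ 3j(2 1 3; 0 0 0)² = 3/35, sgn -1
Racah Σ t=0..0: t=0:+1/6 = 1/6
⇒ 3j(2 1 3; -1 0 1)² = 8/105, sgn +1
4πI² = N·(3j₀)²·(3jₘ)² = 24/35
I = -1·√(0.685714/4π) = -0.23359668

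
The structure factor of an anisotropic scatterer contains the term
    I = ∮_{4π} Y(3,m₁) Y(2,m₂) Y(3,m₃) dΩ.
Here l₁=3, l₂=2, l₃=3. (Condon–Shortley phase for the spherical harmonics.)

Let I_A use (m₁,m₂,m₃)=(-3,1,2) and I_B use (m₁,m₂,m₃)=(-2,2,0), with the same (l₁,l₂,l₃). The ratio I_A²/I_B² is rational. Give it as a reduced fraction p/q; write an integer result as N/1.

Shared (l₁,l₂,l₃)=(3,2,3): N and (l;000)² cancel in I_A²/I_B².
A: Δ = 2!·4!·2!/9! = 1/3780; Racah Σ t=2..2: t=2:+1/48 = 1/48; ⇒ 3j(3 2 3; -3 1 2)² = 5/84, sgn -1
B: Δ = 2!·4!·2!/9! = 1/3780; Racah Σ t=2..2: t=2:+1/24 = 1/24; ⇒ 3j(3 2 3; -2 2 0)² = 1/21, sgn -1
I_A²/I_B² = (5/84)/(1/21) = 5/4

5/4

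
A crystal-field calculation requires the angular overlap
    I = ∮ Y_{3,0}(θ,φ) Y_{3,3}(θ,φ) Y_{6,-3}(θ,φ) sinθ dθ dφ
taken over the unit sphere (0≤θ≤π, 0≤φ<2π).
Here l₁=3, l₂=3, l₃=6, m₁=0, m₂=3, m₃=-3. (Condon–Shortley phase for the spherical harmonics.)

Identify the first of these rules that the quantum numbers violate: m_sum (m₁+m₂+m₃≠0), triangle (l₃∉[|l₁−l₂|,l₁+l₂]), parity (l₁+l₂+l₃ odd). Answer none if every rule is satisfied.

Σmᵢ = 0  ✓
l₃∈[|l₁−l₂|,l₁+l₂]=[0,6], have l₃=6  ✓
Σlᵢ = 12 ⇒ even  ✓

none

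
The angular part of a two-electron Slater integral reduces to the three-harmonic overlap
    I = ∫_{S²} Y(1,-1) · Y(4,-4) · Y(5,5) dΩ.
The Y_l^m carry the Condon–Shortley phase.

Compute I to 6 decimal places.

-0.329416

Rules hold: Σm=0, L=10 even, 3≤5≤5.
N = 3·9·11 = 297
Δ = 0!·2!·8!/11! = 1/495
Racah Σ t=0..0: t=0:+1/576 = 1/576
⇒ 3j(1 4 5; 0 0 0)² = 5/99, sgn -1
Racah Σ t=0..0: t=0:+1/80640 = 1/80640
⇒ 3j(1 4 5; -1 -4 5)² = 1/11, sgn +1
4πI² = N·(3j₀)²·(3jₘ)² = 15/11
I = -1·√(1.36364/4π) = -0.32941575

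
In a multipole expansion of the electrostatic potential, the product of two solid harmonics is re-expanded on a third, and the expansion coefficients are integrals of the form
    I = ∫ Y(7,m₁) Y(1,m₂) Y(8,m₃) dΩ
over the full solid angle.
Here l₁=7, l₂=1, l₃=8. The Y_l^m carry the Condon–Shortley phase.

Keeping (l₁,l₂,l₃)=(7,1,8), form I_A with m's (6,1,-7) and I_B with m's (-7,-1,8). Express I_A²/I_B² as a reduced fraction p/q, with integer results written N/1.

7/8

Same 7,1,8: normalisation and zero-m 3j drop out of the ratio.
A: Δ: 0! 14! 2! / 17! → 1/2040; sum: t=0:+1/12454041600 = 1/12454041600; 3j²(7 1 8; 6 1 -7) = Δ·Π!·Σ² = 7/136  (sign -1)
B: Δ: 0! 14! 2! / 17! → 1/2040; sum: t=0:+1/174356582400 = 1/174356582400; 3j²(7 1 8; -7 -1 8) = Δ·Π!·Σ² = 1/17  (sign +1)
I_A²/I_B² = (7/136)/(1/17) = 7/8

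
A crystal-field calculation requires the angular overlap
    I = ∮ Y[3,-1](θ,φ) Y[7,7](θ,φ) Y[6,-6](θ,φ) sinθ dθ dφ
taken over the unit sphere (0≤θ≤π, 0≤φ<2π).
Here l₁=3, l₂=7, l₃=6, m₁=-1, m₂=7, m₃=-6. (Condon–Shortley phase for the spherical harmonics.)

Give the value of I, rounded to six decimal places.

Rules hold: Σm=0, L=16 even, 4≤6≤10.
N = 7·15·13 = 1365
Δ = 4!·2!·10!/17! = 1/2042040
Racah Σ t=1..3: t=1:−1/207360 t=2:+1/57600 t=3:−1/207360 = 1/129600
⇒ 3j(3 7 6; 0 0 0)² = 168/12155, sgn +1
Racah Σ t=4..4: t=4:+1/174182400 = 1/174182400
⇒ 3j(3 7 6; -1 7 -6)² = 11/340, sgn +1
4πI² = N·(3j₀)²·(3jₘ)² = 882/1445
I = +1·√(0.610381/4π) = 0.22039180

0.220392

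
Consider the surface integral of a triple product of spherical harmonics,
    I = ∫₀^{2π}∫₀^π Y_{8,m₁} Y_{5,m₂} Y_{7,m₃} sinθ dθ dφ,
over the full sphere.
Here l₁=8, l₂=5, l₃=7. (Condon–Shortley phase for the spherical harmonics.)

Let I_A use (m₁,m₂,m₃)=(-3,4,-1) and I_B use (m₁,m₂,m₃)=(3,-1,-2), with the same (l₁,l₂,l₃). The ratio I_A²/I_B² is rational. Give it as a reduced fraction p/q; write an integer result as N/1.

l's match ⇒ only the (l;m) 3-j factors differ between A and B.
A: triangle coeff Δ(8,5,7) = 1/814773960; Σ_t [5,6]: t=5:−1/49766400 t=6:+1/62208000 = -1/248832000; (3j)²=21/20995 [(8 5 7; -3 4 -1)], sign=-1
B: triangle coeff Δ(8,5,7) = 1/814773960; Σ_t [0,4]: t=0:+1/248832000 t=1:−1/12441600 t=2:+1/5806080 t=3:−1/17418240 t=4:+1/418037760 = 61/1492992000; (3j)²=3721/503880 [(8 5 7; 3 -1 -2)], sign=-1
I_A²/I_B² = (21/20995)/(3721/503880) = 504/3721

504/3721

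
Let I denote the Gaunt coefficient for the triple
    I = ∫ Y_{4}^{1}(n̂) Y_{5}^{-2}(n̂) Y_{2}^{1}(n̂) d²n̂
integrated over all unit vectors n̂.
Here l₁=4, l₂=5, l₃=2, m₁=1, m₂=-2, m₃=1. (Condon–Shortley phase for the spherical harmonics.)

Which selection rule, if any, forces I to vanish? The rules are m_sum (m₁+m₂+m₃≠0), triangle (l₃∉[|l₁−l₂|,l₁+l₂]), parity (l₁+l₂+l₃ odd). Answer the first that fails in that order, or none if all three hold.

m₁+m₂+m₃ = 1 − 2 + 1 = 0  ✓
triangle: |4−5|=1 ≤ l₃=2 ≤ 4+5=9  ✓
parity: l₁+l₂+l₃ = 11 is odd  ✗

parity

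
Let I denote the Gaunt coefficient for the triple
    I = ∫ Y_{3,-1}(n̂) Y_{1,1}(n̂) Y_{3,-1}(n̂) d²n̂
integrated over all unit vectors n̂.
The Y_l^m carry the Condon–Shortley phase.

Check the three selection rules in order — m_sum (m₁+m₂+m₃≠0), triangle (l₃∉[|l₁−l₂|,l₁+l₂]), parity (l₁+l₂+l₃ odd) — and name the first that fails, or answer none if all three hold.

m_sum

m₁+m₂+m₃ = -1 + 1 − 1 = -1  ✗
triangle: |3−1|=2 ≤ l₃=3 ≤ 3+1=4
parity: l₁+l₂+l₃ = 7 is odd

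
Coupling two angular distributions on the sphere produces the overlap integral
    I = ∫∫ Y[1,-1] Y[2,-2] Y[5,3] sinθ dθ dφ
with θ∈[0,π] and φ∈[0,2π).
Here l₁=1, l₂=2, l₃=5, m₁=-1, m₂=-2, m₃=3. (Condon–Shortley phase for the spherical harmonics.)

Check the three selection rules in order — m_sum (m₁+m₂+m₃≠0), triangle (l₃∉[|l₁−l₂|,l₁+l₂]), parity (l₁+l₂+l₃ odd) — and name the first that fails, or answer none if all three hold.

triangle

Σmᵢ = 0  ✓
l₃∈[|l₁−l₂|,l₁+l₂]=[1,3], have l₃=5  ✗
Σlᵢ = 8 ⇒ even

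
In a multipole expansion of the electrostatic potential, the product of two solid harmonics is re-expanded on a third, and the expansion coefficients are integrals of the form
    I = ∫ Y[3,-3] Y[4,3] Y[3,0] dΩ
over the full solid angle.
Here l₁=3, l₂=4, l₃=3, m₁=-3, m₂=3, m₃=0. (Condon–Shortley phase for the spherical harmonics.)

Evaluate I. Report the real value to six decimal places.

0.203551

m-sum 0 ✓  L=10 even ✓  1≤3≤7 ✓
Π(2lᵢ+1) = 7×9×7 = 441
triangle coeff Δ(3,4,3) = 1/34650
Σ_t [1,3]: t=1:−1/72 t=2:+1/16 t=3:−1/72 = 5/144
(3j)²=2/77 [(3 4 3; 0 0 0)], sign=-1
Σ_t [4,4]: t=4:+1/288 = 1/288
(3j)²=1/22 [(3 4 3; -3 3 0)], sign=-1
⇒ 4πI² = 63/121
I = (+1)√(63/121/(4π)) = 0.20355073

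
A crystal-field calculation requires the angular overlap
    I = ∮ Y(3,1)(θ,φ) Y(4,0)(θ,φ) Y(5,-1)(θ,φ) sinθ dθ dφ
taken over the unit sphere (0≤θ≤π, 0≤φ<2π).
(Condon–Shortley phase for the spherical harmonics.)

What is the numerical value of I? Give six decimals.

Checks pass: Σm=0; 12 even; l₃=5∈[1,7].
(2·3+1)(2·4+1)(2·5+1) = 693
Δ: 2! 4! 6! / 13! → 1/180180
sum: t=0:+1/576 t=1:−1/144 t=2:+1/576 = -1/288
3j²(3 4 5; 0 0 0) = Δ·Π!·Σ² = 20/1001  (sign +1)
sum: t=0:+1/384 t=1:−1/216 t=2:+1/2304 = -11/6912
3j²(3 4 5; 1 0 -1) = Δ·Π!·Σ² = 11/1638  (sign -1)
combine: 4πI² = 693·20/1001·11/1638 = 110/1183
take √, sign -1: I = -0.08601992

-0.086020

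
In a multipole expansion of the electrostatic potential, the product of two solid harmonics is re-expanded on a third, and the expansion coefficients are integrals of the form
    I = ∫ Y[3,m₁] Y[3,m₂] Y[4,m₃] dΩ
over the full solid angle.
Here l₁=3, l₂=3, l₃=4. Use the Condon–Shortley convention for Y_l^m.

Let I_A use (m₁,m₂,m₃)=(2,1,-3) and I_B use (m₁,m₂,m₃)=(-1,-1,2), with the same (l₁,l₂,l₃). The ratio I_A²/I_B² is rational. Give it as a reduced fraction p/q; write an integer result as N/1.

Shared (l₁,l₂,l₃)=(3,3,4): N and (l;000)² cancel in I_A²/I_B².
A: Δ = 2!·4!·4!/11! = 1/34650; Racah Σ t=0..1: t=0:+1/288 t=1:−1/144 = -1/288; ⇒ 3j(3 3 4; 2 1 -3)² = 1/99, sgn +1
B: Δ = 2!·4!·4!/11! = 1/34650; Racah Σ t=0..2: t=0:+1/192 t=1:−1/36 t=2:+1/192 = -5/288; ⇒ 3j(3 3 4; -1 -1 2)² = 20/693, sgn -1
I_A²/I_B² = (1/99)/(20/693) = 7/20

7/20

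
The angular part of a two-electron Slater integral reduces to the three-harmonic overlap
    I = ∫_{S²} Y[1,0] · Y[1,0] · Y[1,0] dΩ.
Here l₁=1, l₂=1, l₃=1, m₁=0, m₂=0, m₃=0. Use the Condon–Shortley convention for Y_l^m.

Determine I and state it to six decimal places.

0.000000

Σlᵢ=3 odd — θ-integrand is odd under cosθ→−cosθ; I=0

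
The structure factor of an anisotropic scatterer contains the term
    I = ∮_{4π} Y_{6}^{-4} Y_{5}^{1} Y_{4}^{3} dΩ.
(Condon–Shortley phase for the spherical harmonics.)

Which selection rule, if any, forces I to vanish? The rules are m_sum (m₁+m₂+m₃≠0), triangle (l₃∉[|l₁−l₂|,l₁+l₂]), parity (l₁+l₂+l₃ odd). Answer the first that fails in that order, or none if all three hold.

azimuthal sum: -4 + 1 + 3 = 0  ✓
1 ≤ 4 ≤ 11 (triangle on l)  ✓
L = 6 + 5 + 4 = 15 (odd)  ✗

parity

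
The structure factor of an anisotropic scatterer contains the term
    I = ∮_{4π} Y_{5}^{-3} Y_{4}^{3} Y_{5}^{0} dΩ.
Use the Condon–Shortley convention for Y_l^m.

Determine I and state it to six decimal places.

0.130198

Rules hold: Σm=0, L=14 even, 1≤5≤9.
N = 11·9·11 = 1089
Δ = 4!·6!·4!/15! = 1/3153150
Racah Σ t=0..4: t=0:+1/69120 t=1:−1/1728 t=2:+1/576 t=3:−1/1728 t=4:+1/69120 = 7/11520
⇒ 3j(5 4 5; 0 0 0)² = 2/143, sgn -1
Racah Σ t=3..4: t=3:−1/17280 t=4:+1/6912 = 1/11520
⇒ 3j(5 4 5; -3 3 0)² = 2/143, sgn -1
4πI² = N·(3j₀)²·(3jₘ)² = 36/169
I = +1·√(0.213018/4π) = 0.13019760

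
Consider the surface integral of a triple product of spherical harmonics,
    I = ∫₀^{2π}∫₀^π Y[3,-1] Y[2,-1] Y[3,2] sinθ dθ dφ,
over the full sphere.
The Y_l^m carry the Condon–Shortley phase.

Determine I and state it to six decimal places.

0.162868

Rules hold: Σm=0, L=8 even, 1≤3≤5.
N = 7·5·7 = 245
Δ = 2!·4!·2!/9! = 1/3780
Racah Σ t=0..2: t=0:+1/24 t=1:−1/4 t=2:+1/24 = -1/6
⇒ 3j(3 2 3; 0 0 0)² = 4/105, sgn +1
Racah Σ t=0..1: t=0:+1/48 t=1:−1/12 = -1/16
⇒ 3j(3 2 3; -1 -1 2)² = 1/28, sgn +1
4πI² = N·(3j₀)²·(3jₘ)² = 1/3
I = +1·√(0.333333/4π) = 0.16286750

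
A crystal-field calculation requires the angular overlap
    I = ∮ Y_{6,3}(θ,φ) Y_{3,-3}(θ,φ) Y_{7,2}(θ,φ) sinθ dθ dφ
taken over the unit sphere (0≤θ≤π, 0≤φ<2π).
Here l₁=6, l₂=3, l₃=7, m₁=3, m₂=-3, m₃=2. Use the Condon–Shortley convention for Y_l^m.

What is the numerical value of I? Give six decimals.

m-sum = 3 − 3 + 2 = 2 ≠ 0 ⇒ I = 0

0.000000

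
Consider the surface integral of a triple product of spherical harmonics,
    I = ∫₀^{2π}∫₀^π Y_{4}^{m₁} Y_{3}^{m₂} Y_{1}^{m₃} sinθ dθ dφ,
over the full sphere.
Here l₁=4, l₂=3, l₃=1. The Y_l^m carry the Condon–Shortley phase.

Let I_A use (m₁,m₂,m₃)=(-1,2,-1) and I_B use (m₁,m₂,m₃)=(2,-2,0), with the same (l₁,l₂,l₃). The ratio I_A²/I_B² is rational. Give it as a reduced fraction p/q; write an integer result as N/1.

1/4

Same 4,3,1: normalisation and zero-m 3j drop out of the ratio.
A: Δ: 6! 2! 0! / 9! → 1/252; sum: t=5:−1/240 = -1/240; 3j²(4 3 1; -1 2 -1) = Δ·Π!·Σ² = 1/84  (sign -1)
B: Δ: 6! 2! 0! / 9! → 1/252; sum: t=1:−1/120 = -1/120; 3j²(4 3 1; 2 -2 0) = Δ·Π!·Σ² = 1/21  (sign +1)
I_A²/I_B² = (1/84)/(1/21) = 1/4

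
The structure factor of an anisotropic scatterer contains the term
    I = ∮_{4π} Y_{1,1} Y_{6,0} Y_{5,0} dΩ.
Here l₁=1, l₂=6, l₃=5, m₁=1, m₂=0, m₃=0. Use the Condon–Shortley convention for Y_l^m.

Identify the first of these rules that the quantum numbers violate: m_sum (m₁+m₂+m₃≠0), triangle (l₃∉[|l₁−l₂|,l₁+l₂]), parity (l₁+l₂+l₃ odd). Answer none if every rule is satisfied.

m_sum

azimuthal sum: 1 + 0 + 0 = 1  ✗
5 ≤ 5 ≤ 7 (triangle on l)
L = 1 + 6 + 5 = 12 (even)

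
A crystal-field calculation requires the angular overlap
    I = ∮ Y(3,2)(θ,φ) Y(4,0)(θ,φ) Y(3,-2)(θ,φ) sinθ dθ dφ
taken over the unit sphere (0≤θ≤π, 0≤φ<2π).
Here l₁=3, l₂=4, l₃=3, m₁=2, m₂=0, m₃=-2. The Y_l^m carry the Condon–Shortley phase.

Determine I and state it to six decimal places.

-0.179515

Rules hold: Σm=0, L=10 even, 1≤3≤7.
N = 7·9·7 = 441
Δ = 4!·2!·4!/11! = 1/34650
Racah Σ t=1..3: t=1:−1/72 t=2:+1/16 t=3:−1/72 = 5/144
⇒ 3j(3 4 3; 0 0 0)² = 2/77, sgn -1
Racah Σ t=0..1: t=0:+1/576 t=1:−1/72 = -7/576
⇒ 3j(3 4 3; 2 0 -2)² = 7/198, sgn +1
4πI² = N·(3j₀)²·(3jₘ)² = 49/121
I = -1·√(0.404959/4π) = -0.17951487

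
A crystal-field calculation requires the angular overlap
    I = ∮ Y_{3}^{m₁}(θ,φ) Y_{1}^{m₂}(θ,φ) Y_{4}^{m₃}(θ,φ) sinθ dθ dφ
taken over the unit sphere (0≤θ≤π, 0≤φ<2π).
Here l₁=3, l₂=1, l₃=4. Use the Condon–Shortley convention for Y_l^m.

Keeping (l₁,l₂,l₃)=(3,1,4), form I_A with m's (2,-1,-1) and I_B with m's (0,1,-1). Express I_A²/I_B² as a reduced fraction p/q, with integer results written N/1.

l's match ⇒ only the (l;m) 3-j factors differ between A and B.
A: triangle coeff Δ(3,1,4) = 1/252; Σ_t [0,0]: t=0:+1/240 = 1/240; (3j)²=1/84 [(3 1 4; 2 -1 -1)], sign=-1
B: triangle coeff Δ(3,1,4) = 1/252; Σ_t [0,0]: t=0:+1/72 = 1/72; (3j)²=5/126 [(3 1 4; 0 1 -1)], sign=-1
I_A²/I_B² = (1/84)/(5/126) = 3/10

3/10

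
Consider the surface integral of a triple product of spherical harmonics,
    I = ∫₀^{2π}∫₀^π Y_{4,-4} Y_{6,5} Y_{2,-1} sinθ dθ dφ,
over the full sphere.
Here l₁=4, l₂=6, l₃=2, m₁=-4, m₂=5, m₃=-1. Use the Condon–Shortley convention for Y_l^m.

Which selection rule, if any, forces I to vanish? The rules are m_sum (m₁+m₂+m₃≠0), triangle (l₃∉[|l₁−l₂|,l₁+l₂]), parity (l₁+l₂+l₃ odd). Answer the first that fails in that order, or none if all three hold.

none

m₁+m₂+m₃ = -4 + 5 − 1 = 0  ✓
triangle: |4−6|=2 ≤ l₃=2 ≤ 4+6=10  ✓
parity: l₁+l₂+l₃ = 12 is even  ✓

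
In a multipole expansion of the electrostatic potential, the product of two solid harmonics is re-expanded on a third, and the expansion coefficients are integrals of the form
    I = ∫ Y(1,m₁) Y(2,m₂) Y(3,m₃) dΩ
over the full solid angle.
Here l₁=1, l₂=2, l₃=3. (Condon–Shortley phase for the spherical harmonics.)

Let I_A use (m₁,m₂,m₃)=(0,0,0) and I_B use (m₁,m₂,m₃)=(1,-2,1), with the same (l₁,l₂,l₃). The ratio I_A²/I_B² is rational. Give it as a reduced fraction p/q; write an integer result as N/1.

l's match ⇒ only the (l;m) 3-j factors differ between A and B.
A: triangle coeff Δ(1,2,3) = 1/105; Σ_t [0,0]: t=0:+1/4 = 1/4; (3j)²=3/35 [(1 2 3; 0 0 0)], sign=-1
B: triangle coeff Δ(1,2,3) = 1/105; Σ_t [0,0]: t=0:+1/48 = 1/48; (3j)²=1/105 [(1 2 3; 1 -2 1)], sign=+1
I_A²/I_B² = (3/35)/(1/105) = 9/1

9/1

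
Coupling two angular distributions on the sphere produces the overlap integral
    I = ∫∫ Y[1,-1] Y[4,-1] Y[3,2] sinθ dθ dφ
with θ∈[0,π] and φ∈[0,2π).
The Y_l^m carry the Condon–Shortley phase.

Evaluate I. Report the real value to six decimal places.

-0.106622

m-sum 0 ✓  L=8 even ✓  3≤3≤5 ✓
Π(2lᵢ+1) = 3×9×7 = 189
triangle coeff Δ(1,4,3) = 1/252
Σ_t [1,1]: t=1:−1/36 = -1/36
(3j)²=4/63 [(1 4 3; 0 0 0)], sign=+1
Σ_t [2,2]: t=2:+1/240 = 1/240
(3j)²=1/84 [(1 4 3; -1 -1 2)], sign=-1
⇒ 4πI² = 1/7
I = (-1)√(1/7/(4π)) = -0.10662181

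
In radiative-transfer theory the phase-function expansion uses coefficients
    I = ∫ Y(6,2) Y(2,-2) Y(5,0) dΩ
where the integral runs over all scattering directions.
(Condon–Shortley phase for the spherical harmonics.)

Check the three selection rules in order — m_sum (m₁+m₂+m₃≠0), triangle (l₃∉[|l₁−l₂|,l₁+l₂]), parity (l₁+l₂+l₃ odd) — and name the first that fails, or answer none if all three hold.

parity

m₁+m₂+m₃ = 2 − 2 + 0 = 0  ✓
triangle: |6−2|=4 ≤ l₃=5 ≤ 6+2=8  ✓
parity: l₁+l₂+l₃ = 13 is odd  ✗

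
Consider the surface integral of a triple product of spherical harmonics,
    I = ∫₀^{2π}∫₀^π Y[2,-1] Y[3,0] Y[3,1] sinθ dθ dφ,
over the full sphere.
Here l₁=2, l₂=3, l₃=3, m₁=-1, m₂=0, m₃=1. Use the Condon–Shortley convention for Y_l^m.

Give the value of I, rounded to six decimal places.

-0.059471

Checks pass: Σm=0; 8 even; l₃=3∈[1,5].
(2·2+1)(2·3+1)(2·3+1) = 245
Δ: 2! 2! 4! / 9! → 1/3780
sum: t=0:+1/24 t=1:−1/4 t=2:+1/24 = -1/6
3j²(2 3 3; 0 0 0) = Δ·Π!·Σ² = 4/105  (sign +1)
sum: t=1:−1/8 t=2:+1/12 = -1/24
3j²(2 3 3; -1 0 1) = Δ·Π!·Σ² = 1/210  (sign -1)
combine: 4πI² = 245·4/105·1/210 = 2/45
take √, sign -1: I = -0.05947080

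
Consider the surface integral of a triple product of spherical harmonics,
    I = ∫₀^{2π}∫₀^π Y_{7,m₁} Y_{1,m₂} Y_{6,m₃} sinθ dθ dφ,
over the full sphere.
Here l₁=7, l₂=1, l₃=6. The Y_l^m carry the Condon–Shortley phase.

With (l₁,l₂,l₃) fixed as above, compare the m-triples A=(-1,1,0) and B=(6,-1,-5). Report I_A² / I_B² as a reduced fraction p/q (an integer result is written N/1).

14/39

l's match ⇒ only the (l;m) 3-j factors differ between A and B.
A: triangle coeff Δ(7,1,6) = 1/1365; Σ_t [2,2]: t=2:+1/1036800 = 1/1036800; (3j)²=4/195 [(7 1 6; -1 1 0)], sign=+1
B: triangle coeff Δ(7,1,6) = 1/1365; Σ_t [0,0]: t=0:+1/79833600 = 1/79833600; (3j)²=2/35 [(7 1 6; 6 -1 -5)], sign=-1
I_A²/I_B² = (4/195)/(2/35) = 14/39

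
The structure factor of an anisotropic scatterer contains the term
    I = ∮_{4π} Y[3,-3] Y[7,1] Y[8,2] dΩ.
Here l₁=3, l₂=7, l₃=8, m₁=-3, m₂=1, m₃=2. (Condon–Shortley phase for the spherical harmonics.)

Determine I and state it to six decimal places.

m-sum 0 ✓  L=18 even ✓  4≤8≤10 ✓
Π(2lᵢ+1) = 7×15×17 = 1785
triangle coeff Δ(3,7,8) = 1/5290740
Σ_t [0,2]: t=0:+1/7257600 t=1:−1/2073600 t=2:+1/7257600 = -1/4838400
(3j)²=252/20995 [(3 7 8; 0 0 0)], sign=-1
Σ_t [2,2]: t=2:+1/24883200 = 1/24883200
(3j)²=70/4199 [(3 7 8; -3 1 2)], sign=+1
⇒ 4πI² = 370440/1037153
I = (-1)√(370440/1037153/(4π)) = -0.16859030

-0.168590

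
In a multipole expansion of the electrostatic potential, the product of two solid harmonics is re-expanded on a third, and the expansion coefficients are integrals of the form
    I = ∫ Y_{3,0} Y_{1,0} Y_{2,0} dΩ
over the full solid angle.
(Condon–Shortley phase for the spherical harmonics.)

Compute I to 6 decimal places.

Rules hold: Σm=0, L=6 even, 2≤2≤4.
N = 7·3·5 = 105
Δ = 2!·4!·0!/7! = 1/105
Racah Σ t=1..1: t=1:−1/4 = -1/4
⇒ 3j(3 1 2; 0 0 0)² = 3/35, sgn -1
(m-triple is (0,0,0) — same symbol as above.)
4πI² = N·(3j₀)²·(3jₘ)² = 27/35
I = +1·√(0.771429/4π) = 0.24776670

0.247767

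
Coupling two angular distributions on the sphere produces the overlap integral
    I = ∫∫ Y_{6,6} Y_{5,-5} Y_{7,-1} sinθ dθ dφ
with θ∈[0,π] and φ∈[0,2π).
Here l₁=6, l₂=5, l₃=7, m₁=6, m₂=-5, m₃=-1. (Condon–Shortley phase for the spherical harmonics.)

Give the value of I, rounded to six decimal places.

m-sum 0 ✓  L=18 even ✓  1≤7≤11 ✓
Π(2lᵢ+1) = 13×11×15 = 2145
triangle coeff Δ(6,5,7) = 1/174594420
Σ_t [0,4]: t=0:+1/4147200 t=1:−1/207360 t=2:+1/82944 t=3:−1/207360 t=4:+1/4147200 = 1/345600
(3j)²=420/46189 [(6 5 7; 0 0 0)], sign=-1
Σ_t [0,0]: t=0:+1/696729600 = 1/696729600
(3j)²=5/8398 [(6 5 7; 6 -5 -1)], sign=+1
⇒ 4πI² = 15750/1356277
I = (-1)√(15750/1356277/(4π)) = -0.03039913

-0.030399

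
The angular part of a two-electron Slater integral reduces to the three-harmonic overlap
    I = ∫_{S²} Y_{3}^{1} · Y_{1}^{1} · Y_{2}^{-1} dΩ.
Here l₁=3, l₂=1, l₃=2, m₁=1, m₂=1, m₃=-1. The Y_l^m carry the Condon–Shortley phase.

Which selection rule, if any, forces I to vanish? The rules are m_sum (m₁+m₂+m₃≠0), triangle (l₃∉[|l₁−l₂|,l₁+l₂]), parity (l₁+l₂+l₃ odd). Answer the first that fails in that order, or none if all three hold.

m₁+m₂+m₃ = 1 + 1 − 1 = 1  ✗
triangle: |3−1|=2 ≤ l₃=2 ≤ 3+1=4
parity: l₁+l₂+l₃ = 6 is even

m_sum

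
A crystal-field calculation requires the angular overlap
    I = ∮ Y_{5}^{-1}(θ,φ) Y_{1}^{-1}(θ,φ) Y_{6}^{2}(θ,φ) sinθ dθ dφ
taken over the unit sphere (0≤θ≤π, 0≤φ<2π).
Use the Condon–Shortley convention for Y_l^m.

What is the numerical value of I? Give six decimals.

0.216205

m-sum 0 ✓  L=12 even ✓  4≤6≤6 ✓
Π(2lᵢ+1) = 11×3×13 = 429
triangle coeff Δ(5,1,6) = 1/858
Σ_t [0,0]: t=0:+1/14400 = 1/14400
(3j)²=6/143 [(5 1 6; 0 0 0)], sign=+1
Σ_t [0,0]: t=0:+1/34560 = 1/34560
(3j)²=14/429 [(5 1 6; -1 -1 2)], sign=+1
⇒ 4πI² = 84/143
I = (+1)√(84/143/(4π)) = 0.21620548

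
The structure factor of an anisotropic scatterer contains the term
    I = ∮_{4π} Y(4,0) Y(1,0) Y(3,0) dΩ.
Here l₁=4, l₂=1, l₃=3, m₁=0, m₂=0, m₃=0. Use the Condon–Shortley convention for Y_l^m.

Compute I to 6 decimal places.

Checks pass: Σm=0; 8 even; l₃=3∈[3,5].
(2·4+1)(2·1+1)(2·3+1) = 189
Δ: 2! 6! 0! / 9! → 1/252
sum: t=1:−1/36 = -1/36
3j²(4 1 3; 0 0 0) = Δ·Π!·Σ² = 4/63  (sign +1)
(m-triple is (0,0,0) — same symbol as above.)
combine: 4πI² = 189·4/63·4/63 = 16/21
take √, sign +1: I = 0.24623252

0.246233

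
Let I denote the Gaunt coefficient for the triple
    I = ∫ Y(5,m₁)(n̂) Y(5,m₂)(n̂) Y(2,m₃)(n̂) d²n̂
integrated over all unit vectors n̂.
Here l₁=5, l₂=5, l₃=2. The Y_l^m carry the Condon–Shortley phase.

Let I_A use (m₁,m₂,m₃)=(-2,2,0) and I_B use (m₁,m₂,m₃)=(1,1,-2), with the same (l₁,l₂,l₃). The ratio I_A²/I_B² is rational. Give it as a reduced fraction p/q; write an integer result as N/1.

6/25

Same 5,5,2: normalisation and zero-m 3j drop out of the ratio.
A: Δ: 8! 2! 2! / 13! → 1/38610; sum: t=5:−1/2880 t=6:+1/1440 t=7:−1/20160 = 1/3360; 3j²(5 5 2; -2 2 0) = Δ·Π!·Σ² = 6/715  (sign +1)
B: Δ: 8! 2! 2! / 13! → 1/38610; sum: t=4:+1/2304 = 1/2304; 3j²(5 5 2; 1 1 -2) = Δ·Π!·Σ² = 5/143  (sign +1)
I_A²/I_B² = (6/715)/(5/143) = 6/25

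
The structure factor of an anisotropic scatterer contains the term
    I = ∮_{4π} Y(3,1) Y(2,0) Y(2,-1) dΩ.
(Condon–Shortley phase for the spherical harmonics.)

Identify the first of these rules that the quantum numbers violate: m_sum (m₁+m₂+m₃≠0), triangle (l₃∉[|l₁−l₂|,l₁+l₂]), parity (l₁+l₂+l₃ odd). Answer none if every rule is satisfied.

parity

azimuthal sum: 1 + 0 − 1 = 0  ✓
1 ≤ 2 ≤ 5 (triangle on l)  ✓
L = 3 + 2 + 2 = 7 (odd)  ✗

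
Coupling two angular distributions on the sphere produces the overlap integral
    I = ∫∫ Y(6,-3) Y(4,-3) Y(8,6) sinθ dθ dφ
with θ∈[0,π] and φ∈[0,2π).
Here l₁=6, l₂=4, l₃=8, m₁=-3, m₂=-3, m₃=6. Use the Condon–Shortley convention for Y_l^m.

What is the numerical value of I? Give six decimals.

0.068401

Rules hold: Σm=0, L=18 even, 2≤8≤10.
N = 13·9·17 = 1989
Δ = 2!·10!·6!/19! = 1/23279256
Racah Σ t=0..2: t=0:+1/1658880 t=1:−1/518400 t=2:+1/1658880 = -1/1382400
⇒ 3j(6 4 8; 0 0 0)² = 504/46189, sgn -1
Racah Σ t=0..1: t=0:+1/87091200 t=1:−1/58060800 = -1/174182400
⇒ 3j(6 4 8; -3 -3 6)² = 7/2584, sgn -1
4πI² = N·(3j₀)²·(3jₘ)² = 3969/67507
I = +1·√(0.0587939/4π) = 0.06840081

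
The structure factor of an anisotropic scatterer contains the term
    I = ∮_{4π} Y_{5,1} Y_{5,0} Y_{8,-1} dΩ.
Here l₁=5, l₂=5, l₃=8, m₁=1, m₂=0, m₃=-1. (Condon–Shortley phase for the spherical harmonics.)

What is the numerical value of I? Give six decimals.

-0.105135

m-sum 0 ✓  L=18 even ✓  0≤8≤10 ✓
Π(2lᵢ+1) = 11×11×17 = 2057
triangle coeff Δ(5,5,8) = 1/37413090
Σ_t [0,2]: t=0:+1/1036800 t=1:−1/331776 t=2:+1/1036800 = -1/921600
(3j)²=490/46189 [(5 5 8; 0 0 0)], sign=-1
Σ_t [0,2]: t=0:+1/829440 t=1:−1/414720 t=2:+1/2073600 = -1/1382400
(3j)²=294/46189 [(5 5 8; 1 0 -1)], sign=+1
⇒ 4πI² = 144060/1037153
I = (-1)√(144060/1037153/(4π)) = -0.10513453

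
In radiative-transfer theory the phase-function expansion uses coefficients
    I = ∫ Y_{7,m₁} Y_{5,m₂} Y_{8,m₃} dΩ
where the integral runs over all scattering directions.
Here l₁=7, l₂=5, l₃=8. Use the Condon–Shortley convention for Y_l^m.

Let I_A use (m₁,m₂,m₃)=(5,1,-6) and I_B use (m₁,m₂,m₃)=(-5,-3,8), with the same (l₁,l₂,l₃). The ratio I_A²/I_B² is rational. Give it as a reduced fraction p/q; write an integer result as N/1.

Same 7,5,8: normalisation and zero-m 3j drop out of the ratio.
A: Δ: 4! 10! 6! / 21! → 1/814773960; sum: t=0:+1/1393459200 t=1:−1/261273600 t=2:+1/696729600 = -1/597196800; 3j²(7 5 8; 5 1 -6) = Δ·Π!·Σ² = 77/7752  (sign -1)
B: Δ: 4! 10! 6! / 21! → 1/814773960; sum: t=2:+1/10450944000 = 1/10450944000; 3j²(7 5 8; -5 -3 8) = Δ·Π!·Σ² = 88/4845  (sign +1)
I_A²/I_B² = (77/7752)/(88/4845) = 35/64

35/64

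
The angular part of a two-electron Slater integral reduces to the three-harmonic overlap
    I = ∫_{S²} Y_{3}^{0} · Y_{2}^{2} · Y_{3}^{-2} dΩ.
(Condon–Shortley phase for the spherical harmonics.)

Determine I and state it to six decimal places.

-0.188063

Rules hold: Σm=0, L=8 even, 1≤3≤5.
N = 7·5·7 = 245
Δ = 2!·4!·2!/9! = 1/3780
Racah Σ t=0..2: t=0:+1/24 t=1:−1/4 t=2:+1/24 = -1/6
⇒ 3j(3 2 3; 0 0 0)² = 4/105, sgn +1
Racah Σ t=2..2: t=2:+1/24 = 1/24
⇒ 3j(3 2 3; 0 2 -2)² = 1/21, sgn -1
4πI² = N·(3j₀)²·(3jₘ)² = 4/9
I = -1·√(0.444444/4π) = -0.18806319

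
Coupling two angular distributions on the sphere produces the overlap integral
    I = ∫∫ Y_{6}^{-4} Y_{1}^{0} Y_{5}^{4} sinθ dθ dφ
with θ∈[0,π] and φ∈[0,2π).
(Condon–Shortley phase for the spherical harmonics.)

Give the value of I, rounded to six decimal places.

Checks pass: Σm=0; 12 even; l₃=5∈[5,7].
(2·6+1)(2·1+1)(2·5+1) = 429
Δ: 2! 10! 0! / 13! → 1/858
sum: t=1:−1/14400 = -1/14400
3j²(6 1 5; 0 0 0) = Δ·Π!·Σ² = 6/143  (sign +1)
sum: t=1:−1/362880 = -1/362880
3j²(6 1 5; -4 0 4) = Δ·Π!·Σ² = 10/429  (sign +1)
combine: 4πI² = 429·6/143·10/429 = 60/143
take √, sign +1: I = 0.18272698

0.182727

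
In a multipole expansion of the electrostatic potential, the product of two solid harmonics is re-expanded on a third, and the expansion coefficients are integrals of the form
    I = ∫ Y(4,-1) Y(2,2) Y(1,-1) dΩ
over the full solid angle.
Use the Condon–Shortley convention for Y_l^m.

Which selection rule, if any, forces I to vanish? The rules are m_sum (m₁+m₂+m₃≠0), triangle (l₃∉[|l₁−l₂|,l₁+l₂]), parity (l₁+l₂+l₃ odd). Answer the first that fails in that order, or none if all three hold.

azimuthal sum: -1 + 2 − 1 = 0  ✓
2 ≤ 1 ≤ 6 (triangle on l)  ✗
L = 4 + 2 + 1 = 7 (odd)

triangle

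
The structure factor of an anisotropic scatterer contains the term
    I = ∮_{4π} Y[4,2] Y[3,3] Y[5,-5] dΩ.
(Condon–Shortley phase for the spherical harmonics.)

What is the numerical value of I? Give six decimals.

Checks pass: Σm=0; 12 even; l₃=5∈[1,7].
(2·4+1)(2·3+1)(2·5+1) = 693
Δ: 2! 6! 4! / 13! → 1/180180
sum: t=0:+1/576 t=1:−1/144 t=2:+1/576 = -1/288
3j²(4 3 5; 0 0 0) = Δ·Π!·Σ² = 20/1001  (sign +1)
sum: t=2:+1/34560 = 1/34560
3j²(4 3 5; 2 3 -5) = Δ·Π!·Σ² = 5/286  (sign +1)
combine: 4πI² = 693·20/1001·5/286 = 450/1859
take √, sign +1: I = 0.13879110

0.138791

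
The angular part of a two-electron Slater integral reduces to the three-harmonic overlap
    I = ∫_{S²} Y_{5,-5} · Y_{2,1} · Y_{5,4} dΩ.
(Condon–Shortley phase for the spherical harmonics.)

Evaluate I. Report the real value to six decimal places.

-0.187924

Rules hold: Σm=0, L=12 even, 3≤5≤7.
N = 11·5·11 = 605
Δ = 2!·8!·2!/13! = 1/38610
Racah Σ t=0..2: t=0:+1/2880 t=1:−1/576 t=2:+1/2880 = -1/960
⇒ 3j(5 2 5; 0 0 0)² = 10/429, sgn +1
Racah Σ t=2..2: t=2:+1/80640 = 1/80640
⇒ 3j(5 2 5; -5 1 4)² = 9/286, sgn -1
4πI² = N·(3j₀)²·(3jₘ)² = 75/169
I = -1·√(0.443787/4π) = -0.18792404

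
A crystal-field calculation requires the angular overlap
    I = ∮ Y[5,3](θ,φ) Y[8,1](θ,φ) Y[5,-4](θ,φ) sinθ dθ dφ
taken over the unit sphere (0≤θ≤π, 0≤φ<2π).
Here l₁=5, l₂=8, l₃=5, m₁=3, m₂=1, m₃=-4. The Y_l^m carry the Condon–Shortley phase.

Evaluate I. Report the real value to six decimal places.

Rules hold: Σm=0, L=18 even, 3≤5≤13.
N = 11·17·11 = 2057
Δ = 8!·2!·8!/19! = 1/37413090
Racah Σ t=3..5: t=3:−1/1036800 t=4:+1/331776 t=5:−1/1036800 = 1/921600
⇒ 3j(5 8 5; 0 0 0)² = 490/46189, sgn -1
Racah Σ t=1..2: t=1:−1/203212800 t=2:+1/14515200 = 13/203212800
⇒ 3j(5 8 5; 3 1 -4)² = 104/17765, sgn -1
4πI² = N·(3j₀)²·(3jₘ)² = 784/6137
I = +1·√(0.12775/4π) = 0.10082658

0.100827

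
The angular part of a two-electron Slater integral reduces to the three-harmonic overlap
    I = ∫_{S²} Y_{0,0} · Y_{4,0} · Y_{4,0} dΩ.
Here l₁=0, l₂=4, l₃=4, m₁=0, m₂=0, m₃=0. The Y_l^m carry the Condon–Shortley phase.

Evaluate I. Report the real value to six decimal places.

0.282095

m-sum 0 ✓  L=8 even ✓  4≤4≤4 ✓
Π(2lᵢ+1) = 1×9×9 = 81
triangle coeff Δ(0,4,4) = 1/9
Σ_t [0,0]: t=0:+1/576 = 1/576
(3j)²=1/9 [(0 4 4; 0 0 0)], sign=+1
(m-triple is (0,0,0) — same symbol as above.)
⇒ 4πI² = 1/1
I = (+1)√(1/1/(4π)) = 0.28209479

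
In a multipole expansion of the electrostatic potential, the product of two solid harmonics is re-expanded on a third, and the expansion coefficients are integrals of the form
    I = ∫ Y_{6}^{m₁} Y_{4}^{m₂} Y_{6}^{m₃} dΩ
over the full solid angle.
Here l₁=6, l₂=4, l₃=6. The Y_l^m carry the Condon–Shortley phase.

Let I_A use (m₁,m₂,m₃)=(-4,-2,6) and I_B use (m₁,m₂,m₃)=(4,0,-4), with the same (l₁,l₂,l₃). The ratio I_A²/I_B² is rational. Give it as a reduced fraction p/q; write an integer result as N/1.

1485/1024

Same 6,4,6: normalisation and zero-m 3j drop out of the ratio.
A: Δ: 4! 8! 4! / 17! → 1/15315300; sum: t=2:+1/3870720 = 1/3870720; 3j²(6 4 6; -4 -2 6) = Δ·Π!·Σ² = 135/6188  (sign +1)
B: Δ: 4! 8! 4! / 17! → 1/15315300; sum: t=0:+1/829440 t=1:−1/181440 t=2:+1/645120 = -1/362880; 3j²(6 4 6; 4 0 -4) = Δ·Π!·Σ² = 256/17017  (sign -1)
I_A²/I_B² = (135/6188)/(256/17017) = 1485/1024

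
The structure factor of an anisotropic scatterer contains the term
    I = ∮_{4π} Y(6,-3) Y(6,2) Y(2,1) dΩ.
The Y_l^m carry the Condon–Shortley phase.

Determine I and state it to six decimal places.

Rules hold: Σm=0, L=14 even, 0≤2≤12.
N = 13·13·5 = 845
Δ = 10!·2!·2!/15! = 1/90090
Racah Σ t=4..6: t=4:+1/69120 t=5:−1/14400 t=6:+1/69120 = -7/172800
⇒ 3j(6 6 2; 0 0 0)² = 14/715, sgn -1
Racah Σ t=7..8: t=7:−1/60480 t=8:+1/161280 = -1/96768
⇒ 3j(6 6 2; -3 2 1)² = 15/1001, sgn +1
4πI² = N·(3j₀)²·(3jₘ)² = 30/121
I = -1·√(0.247934/4π) = -0.14046335

-0.140463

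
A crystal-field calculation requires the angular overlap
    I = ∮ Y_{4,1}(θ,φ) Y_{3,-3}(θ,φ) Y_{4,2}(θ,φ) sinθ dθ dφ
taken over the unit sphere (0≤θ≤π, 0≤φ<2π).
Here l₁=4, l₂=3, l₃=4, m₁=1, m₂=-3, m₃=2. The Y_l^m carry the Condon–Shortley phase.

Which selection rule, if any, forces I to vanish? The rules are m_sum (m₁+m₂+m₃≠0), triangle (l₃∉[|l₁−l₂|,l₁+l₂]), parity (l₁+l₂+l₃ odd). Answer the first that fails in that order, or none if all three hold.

m₁+m₂+m₃ = 1 − 3 + 2 = 0  ✓
triangle: |4−3|=1 ≤ l₃=4 ≤ 4+3=7  ✓
parity: l₁+l₂+l₃ = 11 is odd  ✗

parity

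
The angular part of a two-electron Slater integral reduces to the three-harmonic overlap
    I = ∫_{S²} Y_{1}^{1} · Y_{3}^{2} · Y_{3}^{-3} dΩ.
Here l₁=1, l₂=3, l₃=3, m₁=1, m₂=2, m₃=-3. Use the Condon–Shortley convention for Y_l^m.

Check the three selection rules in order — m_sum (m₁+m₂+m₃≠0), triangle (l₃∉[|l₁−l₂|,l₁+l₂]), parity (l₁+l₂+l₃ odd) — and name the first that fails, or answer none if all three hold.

Σmᵢ = 0  ✓
l₃∈[|l₁−l₂|,l₁+l₂]=[2,4], have l₃=3  ✓
Σlᵢ = 7 ⇒ odd  ✗

parity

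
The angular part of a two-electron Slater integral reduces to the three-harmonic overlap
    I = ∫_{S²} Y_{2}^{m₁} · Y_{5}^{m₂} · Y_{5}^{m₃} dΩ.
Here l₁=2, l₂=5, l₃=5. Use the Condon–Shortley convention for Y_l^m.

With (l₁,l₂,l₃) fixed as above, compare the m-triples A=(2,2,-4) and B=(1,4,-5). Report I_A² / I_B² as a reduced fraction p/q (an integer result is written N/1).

8/15

Same 2,5,5: normalisation and zero-m 3j drop out of the ratio.
A: Δ: 2! 2! 8! / 13! → 1/38610; sum: t=0:+1/20160 = 1/20160; 3j²(2 5 5; 2 2 -4) = Δ·Π!·Σ² = 12/715  (sign -1)
B: Δ: 2! 2! 8! / 13! → 1/38610; sum: t=1:−1/80640 = -1/80640; 3j²(2 5 5; 1 4 -5) = Δ·Π!·Σ² = 9/286  (sign -1)
I_A²/I_B² = (12/715)/(9/286) = 8/15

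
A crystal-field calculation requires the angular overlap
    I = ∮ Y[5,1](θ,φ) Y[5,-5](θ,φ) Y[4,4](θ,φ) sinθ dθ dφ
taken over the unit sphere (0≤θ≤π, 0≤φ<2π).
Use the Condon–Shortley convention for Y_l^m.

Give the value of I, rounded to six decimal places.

Rules hold: Σm=0, L=14 even, 0≤4≤10.
N = 11·11·9 = 1089
Δ = 6!·4!·4!/15! = 1/3153150
Racah Σ t=1..5: t=1:−1/69120 t=2:+1/1728 t=3:−1/576 t=4:+1/1728 t=5:−1/69120 = -7/11520
⇒ 3j(5 5 4; 0 0 0)² = 2/143, sgn -1
Racah Σ t=0..0: t=0:+1/414720 = 1/414720
⇒ 3j(5 5 4; 1 -5 4)² = 2/429, sgn +1
4πI² = N·(3j₀)²·(3jₘ)² = 12/169
I = -1·√(0.0710059/4π) = -0.07516962

-0.075170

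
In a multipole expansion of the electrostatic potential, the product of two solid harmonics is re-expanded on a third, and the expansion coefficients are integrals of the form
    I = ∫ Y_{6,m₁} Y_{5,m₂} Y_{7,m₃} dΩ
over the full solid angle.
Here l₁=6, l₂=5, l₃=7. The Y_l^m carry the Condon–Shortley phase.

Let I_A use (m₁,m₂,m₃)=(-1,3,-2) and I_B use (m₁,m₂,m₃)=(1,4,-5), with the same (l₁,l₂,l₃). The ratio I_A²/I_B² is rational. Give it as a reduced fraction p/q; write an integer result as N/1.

441/704

l's match ⇒ only the (l;m) 3-j factors differ between A and B.
A: triangle coeff Δ(6,5,7) = 1/174594420; Σ_t [2,4]: t=2:+1/2073600 t=3:−1/414720 t=4:+1/829440 = -1/1382400; (3j)²=294/46189 [(6 5 7; -1 3 -2)], sign=+1
B: triangle coeff Δ(6,5,7) = 1/174594420; Σ_t [3,4]: t=3:−1/6220800 t=4:+1/14515200 = -1/10886400; (3j)²=128/12597 [(6 5 7; 1 4 -5)], sign=-1
I_A²/I_B² = (294/46189)/(128/12597) = 441/704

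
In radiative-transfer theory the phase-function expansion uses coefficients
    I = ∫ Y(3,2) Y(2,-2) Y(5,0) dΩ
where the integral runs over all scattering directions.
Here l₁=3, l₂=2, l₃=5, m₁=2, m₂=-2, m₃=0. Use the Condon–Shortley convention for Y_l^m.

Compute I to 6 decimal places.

0.053579

m-sum 0 ✓  L=10 even ✓  1≤5≤5 ✓
Π(2lᵢ+1) = 7×5×11 = 385
triangle coeff Δ(3,2,5) = 1/2310
Σ_t [0,0]: t=0:+1/144 = 1/144
(3j)²=10/231 [(3 2 5; 0 0 0)], sign=-1
Σ_t [0,0]: t=0:+1/2880 = 1/2880
(3j)²=1/462 [(3 2 5; 2 -2 0)], sign=-1
⇒ 4πI² = 25/693
I = (+1)√(25/693/(4π)) = 0.05357948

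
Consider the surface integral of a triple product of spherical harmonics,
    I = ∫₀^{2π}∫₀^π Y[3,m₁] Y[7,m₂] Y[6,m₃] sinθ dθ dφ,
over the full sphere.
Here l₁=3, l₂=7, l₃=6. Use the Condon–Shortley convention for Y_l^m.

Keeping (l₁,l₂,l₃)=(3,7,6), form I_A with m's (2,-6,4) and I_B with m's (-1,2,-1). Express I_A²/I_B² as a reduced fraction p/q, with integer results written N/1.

l's match ⇒ only the (l;m) 3-j factors differ between A and B.
A: triangle coeff Δ(3,7,6) = 1/2042040; Σ_t [0,1]: t=0:+1/8709120 t=1:−1/43545600 = 1/10886400; (3j)²=8/357 [(3 7 6; 2 -6 4)], sign=+1
B: triangle coeff Δ(3,7,6) = 1/2042040; Σ_t [2,4]: t=2:+1/241920 t=3:−1/103680 t=4:+1/691200 = -59/14515200; (3j)²=3481/340340 [(3 7 6; -1 2 -1)], sign=+1
I_A²/I_B² = (8/357)/(3481/340340) = 22880/10443

22880/10443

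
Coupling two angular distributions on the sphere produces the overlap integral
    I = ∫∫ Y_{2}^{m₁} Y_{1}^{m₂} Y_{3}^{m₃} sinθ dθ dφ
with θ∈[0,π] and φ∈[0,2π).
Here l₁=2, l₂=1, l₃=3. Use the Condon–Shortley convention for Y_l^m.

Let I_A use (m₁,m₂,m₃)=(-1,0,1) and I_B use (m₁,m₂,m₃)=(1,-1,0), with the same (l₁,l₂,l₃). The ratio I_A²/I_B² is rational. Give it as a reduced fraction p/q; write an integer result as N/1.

Same 2,1,3: normalisation and zero-m 3j drop out of the ratio.
A: Δ: 0! 4! 2! / 7! → 1/105; sum: t=0:+1/6 = 1/6; 3j²(2 1 3; -1 0 1) = Δ·Π!·Σ² = 8/105  (sign +1)
B: Δ: 0! 4! 2! / 7! → 1/105; sum: t=0:+1/12 = 1/12; 3j²(2 1 3; 1 -1 0) = Δ·Π!·Σ² = 1/35  (sign -1)
I_A²/I_B² = (8/105)/(1/35) = 8/3

8/3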